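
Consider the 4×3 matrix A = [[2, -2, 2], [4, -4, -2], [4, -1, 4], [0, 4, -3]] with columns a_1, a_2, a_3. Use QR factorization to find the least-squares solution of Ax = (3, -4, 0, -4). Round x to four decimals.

x = (-0.8766, -0.4216, 0.9533)

a_1 = (2, 4, 4, 0); ‖a_1‖ = 6.0000, so q_1 = (0.3333, 0.6667, 0.6667, 0.0000).
q_1·a_2 = 0.3333·(-2) + 0.6667·(-4) + 0.6667·(-1) + 0.0000·4 = -4.0000.
u_2 = a_2 + 4.0000·q_1 = (-0.6667, -1.3333, 1.6667, 4.0000).
‖u_2‖ = 4.5826, so q_2 = (-0.1455, -0.2910, 0.3637, 0.8729).
q_1·a_3 = 0.3333·2 + 0.6667·(-2) + 0.6667·4 + 0.0000·(-3) = 2.0000; q_2·a_3 = (-0.1455)·2 + (-0.2910)·(-2) + 0.3637·4 + 0.8729·(-3) = -0.8729.
u_3 = a_3 − 2.0000·q_1 + 0.8729·q_2 = (1.2063, -3.5873, 2.9841, -2.2381).
‖u_3‖ = 5.3140, so q_3 = (0.2270, -0.6751, 0.5616, -0.4212).
Qᵀb = (-1.6667, -2.7641, 5.0660).
Back-substitute: x_3 = 5.0660/5.3140 = 0.9533.
x_2 = (-2.7641 + 0.8729·0.9533)/4.5826 = -0.4216.
x_1 = (-1.6667 + 4.0000·(-0.4216) − 2.0000·0.9533)/6.0000 = -0.8766.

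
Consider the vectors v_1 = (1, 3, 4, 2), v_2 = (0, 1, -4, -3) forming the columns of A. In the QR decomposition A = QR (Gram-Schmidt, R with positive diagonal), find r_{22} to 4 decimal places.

v_1 = (1, 3, 4, 2); ‖v_1‖ = 5.4772, so q_1 = (0.1826, 0.5477, 0.7303, 0.3651).
q_1·v_2 = 0.1826·0 + 0.5477·1 + 0.7303·(-4) + 0.3651·(-3) = -3.4689.
u_2 = v_2 + 3.4689·q_1 = (0.6333, 2.9000, -1.4667, -1.7333).
r_{22} = ‖u_2‖ = 3.7372.

r_{22} = 3.7372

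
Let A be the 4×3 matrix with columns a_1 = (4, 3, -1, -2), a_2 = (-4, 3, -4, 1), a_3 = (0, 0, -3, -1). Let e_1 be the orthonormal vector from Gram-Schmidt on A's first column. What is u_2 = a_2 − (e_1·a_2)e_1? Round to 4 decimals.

u_2 = (-3.3333, 3.5000, -4.1667, 0.6667)

a_1 = (4, 3, -1, -2); ‖a_1‖ = 5.4772, so e_1 = (0.7303, 0.5477, -0.1826, -0.3651).
e_1·a_2 = 0.7303·(-4) + 0.5477·3 + (-0.1826)·(-4) + (-0.3651)·1 = -0.9129.
u_2 = a_2 + 0.9129·e_1 = (-3.3333, 3.5000, -4.1667, 0.6667).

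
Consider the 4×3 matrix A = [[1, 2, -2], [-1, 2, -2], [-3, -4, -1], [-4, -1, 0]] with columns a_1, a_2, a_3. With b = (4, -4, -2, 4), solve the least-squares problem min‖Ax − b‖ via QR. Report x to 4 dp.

x = (-0.4835, 0.5714, 0.6374)

a_1 = (1, -1, -3, -4); ‖a_1‖ = 5.1962, so e_1 = (0.1925, -0.1925, -0.5774, -0.7698).
e_1·a_2 = 0.1925·2 + (-0.1925)·2 + (-0.5774)·(-4) + (-0.7698)·(-1) = 3.0792.
u_2 = a_2 − 3.0792·e_1 = (1.4074, 2.5926, -2.2222, 1.3704).
‖u_2‖ = 3.9394, so e_2 = (0.3573, 0.6581, -0.5641, 0.3479).
e_1·a_3 = 0.1925·(-2) + (-0.1925)·(-2) + (-0.5774)·(-1) + (-0.7698)·0 = 0.5774; e_2·a_3 = 0.3573·(-2) + 0.6581·(-2) + (-0.5641)·(-1) + 0.3479·0 = -1.4667.
u_3 = a_3 − 0.5774·e_1 + 1.4667·e_2 = (-1.5871, -0.9236, -1.4940, 0.9547).
‖u_3‖ = 2.5526, so e_3 = (-0.6218, -0.3618, -0.5853, 0.3740).
Qᵀb = (-0.3849, 1.3163, 1.6269).
Back-substitute: x_3 = 1.6269/2.5526 = 0.6374.
x_2 = (1.3163 + 1.4667·0.6374)/3.9394 = 0.5714.
x_1 = (-0.3849 − 3.0792·0.5714 − 0.5774·0.6374)/5.1962 = -0.4835.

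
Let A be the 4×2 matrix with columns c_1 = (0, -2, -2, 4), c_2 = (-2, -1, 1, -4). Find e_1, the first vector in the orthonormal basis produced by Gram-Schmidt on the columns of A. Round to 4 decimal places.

e_1 = (0.0000, -0.4082, -0.4082, 0.8165)

c_1 = (0, -2, -2, 4); ‖c_1‖ = 4.8990, so e_1 = (0.0000, -0.4082, -0.4082, 0.8165).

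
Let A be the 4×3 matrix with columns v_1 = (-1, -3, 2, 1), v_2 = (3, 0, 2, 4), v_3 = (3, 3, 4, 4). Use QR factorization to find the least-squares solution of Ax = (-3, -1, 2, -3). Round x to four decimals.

e_1 = v_1/‖v_1‖ = (-1, -3, 2, 1)/3.8730 = (-0.2582, -0.7746, 0.5164, 0.2582).
r_{12} = e_1·v_2 = 1.2910.
u_2 = v_2 − 1.2910·e_1 = (3.3333, 1.0000, 1.3333, 3.6667).
‖u_2‖ = 5.2281, so e_2 = (0.6376, 0.1913, 0.2550, 0.7013).
r_{13} = e_1·v_3 = 0.0000; r_{23} = e_2·v_3 = 6.3120.
u_3 = v_3 + 0.0000·e_1 − 6.3120·e_2 = (-1.0244, 1.7927, 2.3902, -0.4268).
‖u_3‖ = 3.1872, so e_3 = (-0.3214, 0.5625, 0.7499, -0.1339).
Qᵀb = (1.8074, -3.6979, 2.3034).
Back-substitute: x_3 = 2.3034/3.1872 = 0.7227.
x_2 = (-3.6979 − 6.3120·0.7227)/5.2281 = -1.5798.
x_1 = (1.8074 − 1.2910·(-1.5798) + 0.0000·0.7227)/3.8730 = 0.9933.

x = (0.9933, -1.5798, 0.7227)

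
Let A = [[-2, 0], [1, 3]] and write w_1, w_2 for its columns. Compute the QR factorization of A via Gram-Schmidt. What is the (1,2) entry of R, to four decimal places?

w_1 = (-2, 1); ‖w_1‖ = 2.2361, so q_1 = (-0.8944, 0.4472).
r_{12} = q_1·w_2 = 1.3416.

r_{12} = 1.3416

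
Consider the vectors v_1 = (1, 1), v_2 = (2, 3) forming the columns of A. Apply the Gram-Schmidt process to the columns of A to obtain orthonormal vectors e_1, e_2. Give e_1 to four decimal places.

e_1 = (0.7071, 0.7071)

v_1 = (1, 1); ‖v_1‖ = 1.4142, so e_1 = (0.7071, 0.7071).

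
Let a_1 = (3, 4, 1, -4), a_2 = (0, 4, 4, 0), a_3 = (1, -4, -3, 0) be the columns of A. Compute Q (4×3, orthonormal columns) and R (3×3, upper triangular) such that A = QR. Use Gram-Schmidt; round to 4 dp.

a_1 = (3, 4, 1, -4); ‖a_1‖ = 6.4807, so q_1 = (0.4629, 0.6172, 0.1543, -0.6172).
q_1·a_2 = 0.4629·0 + 0.6172·4 + 0.1543·4 + (-0.6172)·0 = 3.0861.
u_2 = a_2 − 3.0861·q_1 = (-1.4286, 2.0952, 3.5238, 1.9048).
‖u_2‖ = 4.7409, so q_2 = (-0.3013, 0.4419, 0.7433, 0.4018).
q_1·a_3 = 0.4629·1 + 0.6172·(-4) + 0.1543·(-3) + (-0.6172)·0 = -2.4689; q_2·a_3 = (-0.3013)·1 + 0.4419·(-4) + 0.7433·(-3) + 0.4018·0 = -4.2990.
u_3 = a_3 + 2.4689·q_1 + 4.2990·q_2 = (0.8475, -0.5763, 0.5763, 0.2034).
‖u_3‖ = 1.1932, so q_3 = (0.7102, -0.4830, 0.4830, 0.1705).

Q = [[0.4629, -0.3013, 0.7102], [0.6172, 0.4419, -0.4830], [0.1543, 0.7433, 0.4830], [-0.6172, 0.4018, 0.1705]], R = [[6.4807, 3.0861, -2.4689], [0.0000, 4.7409, -4.2990], [0.0000, 0.0000, 1.1932]]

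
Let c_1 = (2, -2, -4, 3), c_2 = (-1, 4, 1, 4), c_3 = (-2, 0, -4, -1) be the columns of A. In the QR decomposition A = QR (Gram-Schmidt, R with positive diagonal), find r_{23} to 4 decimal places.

r_{23} = -0.9371

q_1 = c_1/‖c_1‖ = (2, -2, -4, 3)/5.7446 = (0.3482, -0.3482, -0.6963, 0.5222).
r_{12} = q_1·c_2 = -0.3482.
u_2 = c_2 + 0.3482·q_1 = (-0.8788, 3.8788, 0.7576, 4.1818).
‖u_2‖ = 5.8205, so q_2 = (-0.1510, 0.6664, 0.1302, 0.7185).
r_{23} = q_2·c_3 = -0.9371.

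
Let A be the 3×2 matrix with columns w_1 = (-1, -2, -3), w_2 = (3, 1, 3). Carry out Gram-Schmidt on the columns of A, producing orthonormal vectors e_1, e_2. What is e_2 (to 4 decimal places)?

e_2 = (0.8944, -0.4472, 0.0000)

w_1 = (-1, -2, -3); ‖w_1‖ = 3.7417, so e_1 = (-0.2673, -0.5345, -0.8018).
e_1·w_2 = (-0.2673)·3 + (-0.5345)·1 + (-0.8018)·3 = -3.7417.
u_2 = w_2 + 3.7417·e_1 = (2.0000, -1.0000, 0.0000).
‖u_2‖ = 2.2361, so e_2 = (0.8944, -0.4472, 0.0000).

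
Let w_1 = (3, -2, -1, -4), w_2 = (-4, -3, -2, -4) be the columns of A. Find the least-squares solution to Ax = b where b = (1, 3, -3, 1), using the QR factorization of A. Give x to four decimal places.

q_1 = w_1/‖w_1‖ = (3, -2, -1, -4)/5.4772 = (0.5477, -0.3651, -0.1826, -0.7303).
r_{12} = q_1·w_2 = 2.1909.
u_2 = w_2 − 2.1909·q_1 = (-5.2000, -2.2000, -1.6000, -2.4000).
‖u_2‖ = 6.3403, so q_2 = (-0.8201, -0.3470, -0.2524, -0.3785).
Qᵀb = (-0.7303, -1.4826).
Back-substitute: x_2 = -1.4826/6.3403 = -0.2338.
x_1 = (-0.7303 − 2.1909·(-0.2338))/5.4772 = -0.0398.

x = (-0.0398, -0.2338)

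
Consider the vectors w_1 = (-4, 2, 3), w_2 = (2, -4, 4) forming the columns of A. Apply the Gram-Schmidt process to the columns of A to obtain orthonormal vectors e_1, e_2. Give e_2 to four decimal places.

w_1 = (-4, 2, 3); ‖w_1‖ = 5.3852, so e_1 = (-0.7428, 0.3714, 0.5571).
e_1·w_2 = (-0.7428)·2 + 0.3714·(-4) + 0.5571·4 = -0.7428.
u_2 = w_2 + 0.7428·e_1 = (1.4483, -3.7241, 4.4138).
‖u_2‖ = 5.9538, so e_2 = (0.2433, -0.6255, 0.7413).

e_2 = (0.2433, -0.6255, 0.7413)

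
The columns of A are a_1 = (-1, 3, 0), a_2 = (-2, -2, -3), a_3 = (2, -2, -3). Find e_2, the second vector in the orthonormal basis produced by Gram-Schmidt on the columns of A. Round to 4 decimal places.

a_1 = (-1, 3, 0); ‖a_1‖ = 3.1623, so e_1 = (-0.3162, 0.9487, 0.0000).
e_1·a_2 = (-0.3162)·(-2) + 0.9487·(-2) + 0.0000·(-3) = -1.2649.
u_2 = a_2 + 1.2649·e_1 = (-2.4000, -0.8000, -3.0000).
‖u_2‖ = 3.9243, so e_2 = (-0.6116, -0.2039, -0.7645).

e_2 = (-0.6116, -0.2039, -0.7645)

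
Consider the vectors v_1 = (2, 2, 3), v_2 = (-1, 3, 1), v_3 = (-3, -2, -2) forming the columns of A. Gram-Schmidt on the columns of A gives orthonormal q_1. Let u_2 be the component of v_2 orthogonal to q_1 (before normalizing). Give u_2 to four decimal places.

u_2 = (-1.8235, 2.1765, -0.2353)

v_1 = (2, 2, 3); ‖v_1‖ = 4.1231, so q_1 = (0.4851, 0.4851, 0.7276).
q_1·v_2 = 0.4851·(-1) + 0.4851·3 + 0.7276·1 = 1.6977.
u_2 = v_2 − 1.6977·q_1 = (-1.8235, 2.1765, -0.2353).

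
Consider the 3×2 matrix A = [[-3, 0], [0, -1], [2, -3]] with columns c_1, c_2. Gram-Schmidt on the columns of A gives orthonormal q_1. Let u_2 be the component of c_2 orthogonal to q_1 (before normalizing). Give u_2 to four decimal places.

u_2 = (-1.3846, -1.0000, -2.0769)

c_1 = (-3, 0, 2); ‖c_1‖ = 3.6056, so q_1 = (-0.8321, 0.0000, 0.5547).
q_1·c_2 = (-0.8321)·0 + 0.0000·(-1) + 0.5547·(-3) = -1.6641.
u_2 = c_2 + 1.6641·q_1 = (-1.3846, -1.0000, -2.0769).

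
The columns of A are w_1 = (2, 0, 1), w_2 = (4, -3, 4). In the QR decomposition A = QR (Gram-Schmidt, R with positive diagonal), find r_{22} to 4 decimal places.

r_{22} = 3.4928

w_1 = (2, 0, 1); ‖w_1‖ = 2.2361, so e_1 = (0.8944, 0.0000, 0.4472).
e_1·w_2 = 0.8944·4 + 0.0000·(-3) + 0.4472·4 = 5.3666.
u_2 = w_2 − 5.3666·e_1 = (-0.8000, -3.0000, 1.6000).
r_{22} = ‖u_2‖ = 3.4928.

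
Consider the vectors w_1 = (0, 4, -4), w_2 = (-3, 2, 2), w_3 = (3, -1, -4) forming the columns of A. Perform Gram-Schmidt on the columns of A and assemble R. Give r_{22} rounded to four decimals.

e_1 = w_1/‖w_1‖ = (0, 4, -4)/5.6569 = (0.0000, 0.7071, -0.7071).
r_{12} = e_1·w_2 = 0.0000.
u_2 = w_2 + 0.0000·e_1 = (-3.0000, 2.0000, 2.0000).
r_{22} = ‖u_2‖ = 4.1231.

r_{22} = 4.1231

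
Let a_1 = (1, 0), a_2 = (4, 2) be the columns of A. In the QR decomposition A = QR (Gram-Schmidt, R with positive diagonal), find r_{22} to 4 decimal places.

r_{22} = 2.0000

a_1 = (1, 0); ‖a_1‖ = 1.0000, so e_1 = (1.0000, 0.0000).
e_1·a_2 = 1.0000·4 + 0.0000·2 = 4.0000.
u_2 = a_2 − 4.0000·e_1 = (0.0000, 2.0000).
r_{22} = ‖u_2‖ = 2.0000.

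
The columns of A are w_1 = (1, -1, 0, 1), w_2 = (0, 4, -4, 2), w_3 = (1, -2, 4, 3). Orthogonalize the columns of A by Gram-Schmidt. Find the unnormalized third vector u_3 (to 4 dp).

u_3 = (-0.7308, 1.3462, 2.3846, 2.0769)

w_1 = (1, -1, 0, 1); ‖w_1‖ = 1.7321, so e_1 = (0.5774, -0.5774, 0.0000, 0.5774).
e_1·w_2 = 0.5774·0 + (-0.5774)·4 + 0.0000·(-4) + 0.5774·2 = -1.1547.
u_2 = w_2 + 1.1547·e_1 = (0.6667, 3.3333, -4.0000, 2.6667).
‖u_2‖ = 5.8878, so e_2 = (0.1132, 0.5661, -0.6794, 0.4529).
e_1·w_3 = 0.5774·1 + (-0.5774)·(-2) + 0.0000·4 + 0.5774·3 = 3.4641; e_2·w_3 = 0.1132·1 + 0.5661·(-2) + (-0.6794)·4 + 0.4529·3 = -2.3778.
u_3 = w_3 − 3.4641·e_1 + 2.3778·e_2 = (-0.7308, 1.3462, 2.3846, 2.0769).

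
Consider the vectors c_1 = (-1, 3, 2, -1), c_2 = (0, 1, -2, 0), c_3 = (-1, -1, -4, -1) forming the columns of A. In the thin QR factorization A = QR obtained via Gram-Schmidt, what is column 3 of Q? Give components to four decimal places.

e_3 = (-0.6576, -0.3288, -0.1644, -0.6576)

e_1 = c_1/‖c_1‖ = (-1, 3, 2, -1)/3.8730 = (-0.2582, 0.7746, 0.5164, -0.2582).
r_{12} = e_1·c_2 = -0.2582.
u_2 = c_2 + 0.2582·e_1 = (-0.0667, 1.2000, -1.8667, -0.0667).
‖u_2‖ = 2.2211, so e_2 = (-0.0300, 0.5403, -0.8404, -0.0300).
r_{13} = e_1·c_3 = -2.3238; r_{23} = e_2·c_3 = 2.8814.
u_3 = c_3 + 2.3238·e_1 − 2.8814·e_2 = (-1.5135, -0.7568, -0.3784, -1.5135).
‖u_3‖ = 2.3016, so e_3 = (-0.6576, -0.3288, -0.1644, -0.6576).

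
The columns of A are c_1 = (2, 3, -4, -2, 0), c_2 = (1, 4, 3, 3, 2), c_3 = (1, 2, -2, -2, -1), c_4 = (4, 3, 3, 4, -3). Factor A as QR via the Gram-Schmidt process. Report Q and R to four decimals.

c_1 = (2, 3, -4, -2, 0); ‖c_1‖ = 5.7446, so e_1 = (0.3482, 0.5222, -0.6963, -0.3482, 0.0000).
e_1·c_2 = 0.3482·1 + 0.5222·4 + (-0.6963)·3 + (-0.3482)·3 + 0.0000·2 = -0.6963.
u_2 = c_2 + 0.6963·e_1 = (1.2424, 4.3636, 2.5152, 2.7576, 2.0000).
‖u_2‖ = 6.2061, so e_2 = (0.2002, 0.7031, 0.4053, 0.4443, 0.3223).
e_1·c_3 = 0.3482·1 + 0.5222·2 + (-0.6963)·(-2) + (-0.3482)·(-2) + 0.0000·(-1) = 3.4816; e_2·c_3 = 0.2002·1 + 0.7031·2 + 0.4053·(-2) + 0.4443·(-2) + 0.3223·(-1) = -0.4150.
u_3 = c_3 − 3.4816·e_1 + 0.4150·e_2 = (-0.1290, 0.4736, 0.5924, -0.6035, -0.8662).
‖u_3‖ = 1.3063, so e_3 = (-0.0988, 0.3626, 0.4535, -0.4619, -0.6631).
e_1·c_4 = 0.3482·4 + 0.5222·3 + (-0.6963)·3 + (-0.3482)·4 + 0.0000·(-3) = -0.5222; e_2·c_4 = 0.2002·4 + 0.7031·3 + 0.4053·3 + 0.4443·4 + 0.3223·(-3) = 4.9365; e_3·c_4 = (-0.0988)·4 + 0.3626·3 + 0.4535·3 + (-0.4619)·4 + (-0.6631)·(-3) = 2.1947.
u_4 = c_4 + 0.5222·e_1 − 4.9365·e_2 − 2.1947·e_3 = (3.4103, -0.9940, -0.3596, 2.6385, -3.1355).
‖u_4‖ = 5.4352, so e_4 = (0.6275, -0.1829, -0.0662, 0.4855, -0.5769).

Q = [[0.3482, 0.2002, -0.0988, 0.6275], [0.5222, 0.7031, 0.3626, -0.1829], [-0.6963, 0.4053, 0.4535, -0.0662], [-0.3482, 0.4443, -0.4619, 0.4855], [0.0000, 0.3223, -0.6631, -0.5769]], R = [[5.7446, -0.6963, 3.4816, -0.5222], [0.0000, 6.2061, -0.4150, 4.9365], [0.0000, 0.0000, 1.3063, 2.1947], [0.0000, 0.0000, 0.0000, 5.4352]]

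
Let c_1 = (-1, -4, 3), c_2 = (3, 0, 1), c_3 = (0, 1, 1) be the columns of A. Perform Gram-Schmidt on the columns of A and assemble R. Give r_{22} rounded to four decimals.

c_1 = (-1, -4, 3); ‖c_1‖ = 5.0990, so e_1 = (-0.1961, -0.7845, 0.5883).
e_1·c_2 = (-0.1961)·3 + (-0.7845)·0 + 0.5883·1 = 0.0000.
u_2 = c_2 + 0.0000·e_1 = (3.0000, 0.0000, 1.0000).
r_{22} = ‖u_2‖ = 3.1623.

r_{22} = 3.1623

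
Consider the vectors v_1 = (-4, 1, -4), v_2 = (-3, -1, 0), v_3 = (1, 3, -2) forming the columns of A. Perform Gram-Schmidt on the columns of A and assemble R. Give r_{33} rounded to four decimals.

r_{33} = 1.2451

q_1 = v_1/‖v_1‖ = (-4, 1, -4)/5.7446 = (-0.6963, 0.1741, -0.6963).
r_{12} = q_1·v_2 = 1.9149.
u_2 = v_2 − 1.9149·q_1 = (-1.6667, -1.3333, 1.3333).
‖u_2‖ = 2.5166, so q_2 = (-0.6623, -0.5298, 0.5298).
r_{13} = q_1·v_3 = 1.2185; r_{23} = q_2·v_3 = -3.3113.
u_3 = v_3 − 1.2185·q_1 + 3.3113·q_2 = (-0.3445, 1.0335, 0.6029).
r_{33} = ‖u_3‖ = 1.2451.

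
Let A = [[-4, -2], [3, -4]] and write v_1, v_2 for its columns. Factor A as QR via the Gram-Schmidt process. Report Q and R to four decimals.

Q = [[-0.8000, -0.6000], [0.6000, -0.8000]], R = [[5.0000, -0.8000], [0.0000, 4.4000]]

q_1 = v_1/‖v_1‖ = (-4, 3)/5.0000 = (-0.8000, 0.6000).
r_{12} = q_1·v_2 = -0.8000.
u_2 = v_2 + 0.8000·q_1 = (-2.6400, -3.5200).
‖u_2‖ = 4.4000, so q_2 = (-0.6000, -0.8000).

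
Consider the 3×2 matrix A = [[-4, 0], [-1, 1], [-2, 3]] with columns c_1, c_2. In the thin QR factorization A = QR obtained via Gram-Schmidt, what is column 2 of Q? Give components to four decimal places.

e_2 = (-0.4815, 0.2408, 0.8427)

c_1 = (-4, -1, -2); ‖c_1‖ = 4.5826, so e_1 = (-0.8729, -0.2182, -0.4364).
e_1·c_2 = (-0.8729)·0 + (-0.2182)·1 + (-0.4364)·3 = -1.5275.
u_2 = c_2 + 1.5275·e_1 = (-1.3333, 0.6667, 2.3333).
‖u_2‖ = 2.7689, so e_2 = (-0.4815, 0.2408, 0.8427).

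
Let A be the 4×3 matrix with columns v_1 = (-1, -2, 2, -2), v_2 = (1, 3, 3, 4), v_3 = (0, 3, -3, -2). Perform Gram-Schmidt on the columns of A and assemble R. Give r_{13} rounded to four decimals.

q_1 = v_1/‖v_1‖ = (-1, -2, 2, -2)/3.6056 = (-0.2774, -0.5547, 0.5547, -0.5547).
r_{13} = q_1·v_3 = -2.2188.

r_{13} = -2.2188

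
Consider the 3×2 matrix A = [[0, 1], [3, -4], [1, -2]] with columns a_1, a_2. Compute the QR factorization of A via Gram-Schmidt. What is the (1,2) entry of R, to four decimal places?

r_{12} = -4.4272

e_1 = a_1/‖a_1‖ = (0, 3, 1)/3.1623 = (0.0000, 0.9487, 0.3162).
r_{12} = e_1·a_2 = -4.4272.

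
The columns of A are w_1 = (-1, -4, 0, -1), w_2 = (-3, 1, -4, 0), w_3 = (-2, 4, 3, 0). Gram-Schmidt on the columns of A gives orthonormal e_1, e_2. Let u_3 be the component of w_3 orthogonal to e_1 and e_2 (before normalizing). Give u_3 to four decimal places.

e_1 = w_1/‖w_1‖ = (-1, -4, 0, -1)/4.2426 = (-0.2357, -0.9428, 0.0000, -0.2357).
r_{12} = e_1·w_2 = -0.2357.
u_2 = w_2 + 0.2357·e_1 = (-3.0556, 0.7778, -4.0000, -0.0556).
‖u_2‖ = 5.0936, so e_2 = (-0.5999, 0.1527, -0.7853, -0.0109).
r_{13} = e_1·w_3 = -3.2998; r_{23} = e_2·w_3 = -0.5453.
u_3 = w_3 + 3.2998·e_1 + 0.5453·e_2 = (-3.1049, 0.9722, 2.5717, -0.7837).

u_3 = (-3.1049, 0.9722, 2.5717, -0.7837)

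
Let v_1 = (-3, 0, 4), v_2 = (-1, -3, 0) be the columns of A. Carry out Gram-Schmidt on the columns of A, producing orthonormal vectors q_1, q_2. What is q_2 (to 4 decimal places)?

q_2 = (-0.2061, -0.9662, -0.1546)

v_1 = (-3, 0, 4); ‖v_1‖ = 5.0000, so q_1 = (-0.6000, 0.0000, 0.8000).
q_1·v_2 = (-0.6000)·(-1) + 0.0000·(-3) + 0.8000·0 = 0.6000.
u_2 = v_2 − 0.6000·q_1 = (-0.6400, -3.0000, -0.4800).
‖u_2‖ = 3.1048, so q_2 = (-0.2061, -0.9662, -0.1546).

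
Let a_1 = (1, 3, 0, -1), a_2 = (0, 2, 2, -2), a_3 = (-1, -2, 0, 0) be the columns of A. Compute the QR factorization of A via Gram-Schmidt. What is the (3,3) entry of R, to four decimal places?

r_{33} = 0.5941

q_1 = a_1/‖a_1‖ = (1, 3, 0, -1)/3.3166 = (0.3015, 0.9045, 0.0000, -0.3015).
r_{12} = q_1·a_2 = 2.4121.
u_2 = a_2 − 2.4121·q_1 = (-0.7273, -0.1818, 2.0000, -1.2727).
‖u_2‖ = 2.4863, so q_2 = (-0.2925, -0.0731, 0.8044, -0.5119).
r_{13} = q_1·a_3 = -2.1106; r_{23} = q_2·a_3 = 0.4388.
u_3 = a_3 + 2.1106·q_1 − 0.4388·q_2 = (-0.2353, -0.0588, -0.3529, -0.4118).
r_{33} = ‖u_3‖ = 0.5941.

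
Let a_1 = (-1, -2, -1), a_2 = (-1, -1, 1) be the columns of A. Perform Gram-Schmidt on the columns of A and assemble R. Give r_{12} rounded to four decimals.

a_1 = (-1, -2, -1); ‖a_1‖ = 2.4495, so e_1 = (-0.4082, -0.8165, -0.4082).
r_{12} = e_1·a_2 = 0.8165.

r_{12} = 0.8165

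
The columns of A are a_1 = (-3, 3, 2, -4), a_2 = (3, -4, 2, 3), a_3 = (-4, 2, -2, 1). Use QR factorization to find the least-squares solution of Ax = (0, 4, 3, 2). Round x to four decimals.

x = (0.5892, 0.5647, 0.3987)

a_1 = (-3, 3, 2, -4); ‖a_1‖ = 6.1644, so q_1 = (-0.4867, 0.4867, 0.3244, -0.6489).
q_1·a_2 = (-0.4867)·3 + 0.4867·(-4) + 0.3244·2 + (-0.6489)·3 = -4.7044.
u_2 = a_2 + 4.7044·q_1 = (0.7105, -1.7105, 3.5263, -0.0526).
‖u_2‖ = 3.9835, so q_2 = (0.1784, -0.4294, 0.8852, -0.0132).
q_1·a_3 = (-0.4867)·(-4) + 0.4867·2 + 0.3244·(-2) + (-0.6489)·1 = 1.6222; q_2·a_3 = 0.1784·(-4) + (-0.4294)·2 + 0.8852·(-2) + (-0.0132)·1 = -3.3559.
u_3 = a_3 − 1.6222·q_1 + 3.3559·q_2 = (-2.6119, -0.2305, 0.4444, 2.0083).
‖u_3‖ = 3.3326, so q_3 = (-0.7838, -0.0692, 0.1334, 0.6026).
Qᵀb = (1.6222, 0.9117, 1.3287).
Back-substitute: x_3 = 1.3287/3.3326 = 0.3987.
x_2 = (0.9117 + 3.3559·0.3987)/3.9835 = 0.5647.
x_1 = (1.6222 + 4.7044·0.5647 − 1.6222·0.3987)/6.1644 = 0.5892.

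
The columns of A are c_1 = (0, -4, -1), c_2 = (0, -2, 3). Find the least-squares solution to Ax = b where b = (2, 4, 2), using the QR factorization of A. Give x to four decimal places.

x = (-1.1429, 0.2857)

c_1 = (0, -4, -1); ‖c_1‖ = 4.1231, so q_1 = (0.0000, -0.9701, -0.2425).
q_1·c_2 = 0.0000·0 + (-0.9701)·(-2) + (-0.2425)·3 = 1.2127.
u_2 = c_2 − 1.2127·q_1 = (0.0000, -0.8235, 3.2941).
‖u_2‖ = 3.3955, so q_2 = (0.0000, -0.2425, 0.9701).
Qᵀb = (-4.3656, 0.9701).
Back-substitute: x_2 = 0.9701/3.3955 = 0.2857.
x_1 = (-4.3656 − 1.2127·0.2857)/4.1231 = -1.1429.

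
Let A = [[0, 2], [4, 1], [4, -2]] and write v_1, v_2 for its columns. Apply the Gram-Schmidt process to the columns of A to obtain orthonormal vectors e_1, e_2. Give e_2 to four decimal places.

e_2 = (0.6860, 0.5145, -0.5145)

v_1 = (0, 4, 4); ‖v_1‖ = 5.6569, so e_1 = (0.0000, 0.7071, 0.7071).
e_1·v_2 = 0.0000·2 + 0.7071·1 + 0.7071·(-2) = -0.7071.
u_2 = v_2 + 0.7071·e_1 = (2.0000, 1.5000, -1.5000).
‖u_2‖ = 2.9155, so e_2 = (0.6860, 0.5145, -0.5145).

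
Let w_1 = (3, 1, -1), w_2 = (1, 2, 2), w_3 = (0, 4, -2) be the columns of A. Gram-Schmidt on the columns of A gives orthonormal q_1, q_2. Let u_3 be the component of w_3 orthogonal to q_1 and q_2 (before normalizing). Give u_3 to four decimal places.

w_1 = (3, 1, -1); ‖w_1‖ = 3.3166, so q_1 = (0.9045, 0.3015, -0.3015).
q_1·w_2 = 0.9045·1 + 0.3015·2 + (-0.3015)·2 = 0.9045.
u_2 = w_2 − 0.9045·q_1 = (0.1818, 1.7273, 2.2727).
‖u_2‖ = 2.8604, so q_2 = (0.0636, 0.6039, 0.7946).
q_1·w_3 = 0.9045·0 + 0.3015·4 + (-0.3015)·(-2) = 1.8091; q_2·w_3 = 0.0636·0 + 0.6039·4 + 0.7946·(-2) = 0.8263.
u_3 = w_3 − 1.8091·q_1 − 0.8263·q_2 = (-1.6889, 2.9556, -2.1111).

u_3 = (-1.6889, 2.9556, -2.1111)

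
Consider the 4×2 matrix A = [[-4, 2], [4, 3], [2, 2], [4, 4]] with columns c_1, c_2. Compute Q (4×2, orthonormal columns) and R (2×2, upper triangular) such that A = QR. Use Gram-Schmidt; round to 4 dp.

Q = [[-0.5547, 0.8214], [0.5547, 0.2464], [0.2774, 0.2300], [0.5547, 0.4600]], R = [[7.2111, 3.3282], [0.0000, 4.6822]]

e_1 = c_1/‖c_1‖ = (-4, 4, 2, 4)/7.2111 = (-0.5547, 0.5547, 0.2774, 0.5547).
r_{12} = e_1·c_2 = 3.3282.
u_2 = c_2 − 3.3282·e_1 = (3.8462, 1.1538, 1.0769, 2.1538).
‖u_2‖ = 4.6822, so e_2 = (0.8214, 0.2464, 0.2300, 0.4600).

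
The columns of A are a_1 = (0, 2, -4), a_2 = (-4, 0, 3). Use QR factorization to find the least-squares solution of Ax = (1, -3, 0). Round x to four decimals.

e_1 = a_1/‖a_1‖ = (0, 2, -4)/4.4721 = (0.0000, 0.4472, -0.8944).
r_{12} = e_1·a_2 = -2.6833.
u_2 = a_2 + 2.6833·e_1 = (-4.0000, 1.2000, 0.6000).
‖u_2‖ = 4.2190, so e_2 = (-0.9481, 0.2844, 0.1422).
Qᵀb = (-1.3416, -1.8014).
Back-substitute: x_2 = -1.8014/4.2190 = -0.4270.
x_1 = (-1.3416 + 2.6833·(-0.4270))/4.4721 = -0.5562.

x = (-0.5562, -0.4270)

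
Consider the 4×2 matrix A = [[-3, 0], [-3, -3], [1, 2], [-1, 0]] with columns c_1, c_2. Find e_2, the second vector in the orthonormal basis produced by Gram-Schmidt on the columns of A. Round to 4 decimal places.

e_2 = (0.6259, -0.5121, 0.5500, 0.2086)

c_1 = (-3, -3, 1, -1); ‖c_1‖ = 4.4721, so e_1 = (-0.6708, -0.6708, 0.2236, -0.2236).
e_1·c_2 = (-0.6708)·0 + (-0.6708)·(-3) + 0.2236·2 + (-0.2236)·0 = 2.4597.
u_2 = c_2 − 2.4597·e_1 = (1.6500, -1.3500, 1.4500, 0.5500).
‖u_2‖ = 2.6363, so e_2 = (0.6259, -0.5121, 0.5500, 0.2086).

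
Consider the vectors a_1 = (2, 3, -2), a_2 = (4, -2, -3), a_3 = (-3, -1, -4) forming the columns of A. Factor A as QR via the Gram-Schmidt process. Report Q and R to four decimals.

Q = [[0.4851, 0.6089, -0.6276], [0.7276, -0.6792, -0.0966], [-0.4851, -0.4098, -0.7725]], R = [[4.1231, 1.9403, -0.2425], [0.0000, 5.0235, 0.4918], [0.0000, 0.0000, 5.0694]]

a_1 = (2, 3, -2); ‖a_1‖ = 4.1231, so e_1 = (0.4851, 0.7276, -0.4851).
e_1·a_2 = 0.4851·4 + 0.7276·(-2) + (-0.4851)·(-3) = 1.9403.
u_2 = a_2 − 1.9403·e_1 = (3.0588, -3.4118, -2.0588).
‖u_2‖ = 5.0235, so e_2 = (0.6089, -0.6792, -0.4098).
e_1·a_3 = 0.4851·(-3) + 0.7276·(-1) + (-0.4851)·(-4) = -0.2425; e_2·a_3 = 0.6089·(-3) + (-0.6792)·(-1) + (-0.4098)·(-4) = 0.4918.
u_3 = a_3 + 0.2425·e_1 − 0.4918·e_2 = (-3.1818, -0.4895, -3.9161).
‖u_3‖ = 5.0694, so e_3 = (-0.6276, -0.0966, -0.7725).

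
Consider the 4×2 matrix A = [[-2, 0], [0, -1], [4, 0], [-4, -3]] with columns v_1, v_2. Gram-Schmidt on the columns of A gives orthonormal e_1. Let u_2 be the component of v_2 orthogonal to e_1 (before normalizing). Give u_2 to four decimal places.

u_2 = (0.6667, -1.0000, -1.3333, -1.6667)

v_1 = (-2, 0, 4, -4); ‖v_1‖ = 6.0000, so e_1 = (-0.3333, 0.0000, 0.6667, -0.6667).
e_1·v_2 = (-0.3333)·0 + 0.0000·(-1) + 0.6667·0 + (-0.6667)·(-3) = 2.0000.
u_2 = v_2 − 2.0000·e_1 = (0.6667, -1.0000, -1.3333, -1.6667).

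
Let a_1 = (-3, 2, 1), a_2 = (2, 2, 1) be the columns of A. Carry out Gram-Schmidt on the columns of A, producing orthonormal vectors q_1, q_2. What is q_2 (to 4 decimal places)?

q_2 = (0.5976, 0.7171, 0.3586)

a_1 = (-3, 2, 1); ‖a_1‖ = 3.7417, so q_1 = (-0.8018, 0.5345, 0.2673).
q_1·a_2 = (-0.8018)·2 + 0.5345·2 + 0.2673·1 = -0.2673.
u_2 = a_2 + 0.2673·q_1 = (1.7857, 2.1429, 1.0714).
‖u_2‖ = 2.9881, so q_2 = (0.5976, 0.7171, 0.3586).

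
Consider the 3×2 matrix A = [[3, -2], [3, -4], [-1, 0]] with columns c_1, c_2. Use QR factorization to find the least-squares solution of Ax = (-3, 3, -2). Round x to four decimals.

e_1 = c_1/‖c_1‖ = (3, 3, -1)/4.3589 = (0.6882, 0.6882, -0.2294).
r_{12} = e_1·c_2 = -4.1295.
u_2 = c_2 + 4.1295·e_1 = (0.8421, -1.1579, -0.9474).
‖u_2‖ = 1.7168, so e_2 = (0.4905, -0.6745, -0.5518).
Qᵀb = (0.4588, -2.3912).
Back-substitute: x_2 = -2.3912/1.7168 = -1.3929.
x_1 = (0.4588 + 4.1295·(-1.3929))/4.3589 = -1.2143.

x = (-1.2143, -1.3929)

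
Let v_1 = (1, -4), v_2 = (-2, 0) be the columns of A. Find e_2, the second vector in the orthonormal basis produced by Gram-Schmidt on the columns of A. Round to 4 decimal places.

v_1 = (1, -4); ‖v_1‖ = 4.1231, so e_1 = (0.2425, -0.9701).
e_1·v_2 = 0.2425·(-2) + (-0.9701)·0 = -0.4851.
u_2 = v_2 + 0.4851·e_1 = (-1.8824, -0.4706).
‖u_2‖ = 1.9403, so e_2 = (-0.9701, -0.2425).

e_2 = (-0.9701, -0.2425)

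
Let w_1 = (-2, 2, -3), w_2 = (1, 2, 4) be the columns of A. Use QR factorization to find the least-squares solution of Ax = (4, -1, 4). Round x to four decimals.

w_1 = (-2, 2, -3); ‖w_1‖ = 4.1231, so e_1 = (-0.4851, 0.4851, -0.7276).
e_1·w_2 = (-0.4851)·1 + 0.4851·2 + (-0.7276)·4 = -2.4254.
u_2 = w_2 + 2.4254·e_1 = (-0.1765, 3.1765, 2.2353).
‖u_2‖ = 3.8881, so e_2 = (-0.0454, 0.8170, 0.5749).
Qᵀb = (-5.3358, 1.3011).
Back-substitute: x_2 = 1.3011/3.8881 = 0.3346.
x_1 = (-5.3358 + 2.4254·0.3346)/4.1231 = -1.0973.

x = (-1.0973, 0.3346)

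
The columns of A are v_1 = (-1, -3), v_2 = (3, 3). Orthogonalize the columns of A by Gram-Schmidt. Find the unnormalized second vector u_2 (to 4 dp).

u_2 = (1.8000, -0.6000)

v_1 = (-1, -3); ‖v_1‖ = 3.1623, so e_1 = (-0.3162, -0.9487).
e_1·v_2 = (-0.3162)·3 + (-0.9487)·3 = -3.7947.
u_2 = v_2 + 3.7947·e_1 = (1.8000, -0.6000).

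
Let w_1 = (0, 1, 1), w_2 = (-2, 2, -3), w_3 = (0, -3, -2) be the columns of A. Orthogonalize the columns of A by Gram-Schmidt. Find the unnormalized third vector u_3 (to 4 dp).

u_3 = (-0.3030, -0.1212, 0.1212)

q_1 = w_1/‖w_1‖ = (0, 1, 1)/1.4142 = (0.0000, 0.7071, 0.7071).
r_{12} = q_1·w_2 = -0.7071.
u_2 = w_2 + 0.7071·q_1 = (-2.0000, 2.5000, -2.5000).
‖u_2‖ = 4.0620, so q_2 = (-0.4924, 0.6155, -0.6155).
r_{13} = q_1·w_3 = -3.5355; r_{23} = q_2·w_3 = -0.6155.
u_3 = w_3 + 3.5355·q_1 + 0.6155·q_2 = (-0.3030, -0.1212, 0.1212).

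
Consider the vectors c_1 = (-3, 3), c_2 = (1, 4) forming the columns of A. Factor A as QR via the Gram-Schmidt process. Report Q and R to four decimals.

q_1 = c_1/‖c_1‖ = (-3, 3)/4.2426 = (-0.7071, 0.7071).
r_{12} = q_1·c_2 = 2.1213.
u_2 = c_2 − 2.1213·q_1 = (2.5000, 2.5000).
‖u_2‖ = 3.5355, so q_2 = (0.7071, 0.7071).

Q = [[-0.7071, 0.7071], [0.7071, 0.7071]], R = [[4.2426, 2.1213], [0.0000, 3.5355]]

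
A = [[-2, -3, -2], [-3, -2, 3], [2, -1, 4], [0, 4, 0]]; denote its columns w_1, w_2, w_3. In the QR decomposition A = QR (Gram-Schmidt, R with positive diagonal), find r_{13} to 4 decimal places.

r_{13} = 0.7276

w_1 = (-2, -3, 2, 0); ‖w_1‖ = 4.1231, so q_1 = (-0.4851, -0.7276, 0.4851, 0.0000).
r_{13} = q_1·w_3 = 0.7276.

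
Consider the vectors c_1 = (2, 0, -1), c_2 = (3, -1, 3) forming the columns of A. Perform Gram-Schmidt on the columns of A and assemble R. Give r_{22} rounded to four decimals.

c_1 = (2, 0, -1); ‖c_1‖ = 2.2361, so q_1 = (0.8944, 0.0000, -0.4472).
q_1·c_2 = 0.8944·3 + 0.0000·(-1) + (-0.4472)·3 = 1.3416.
u_2 = c_2 − 1.3416·q_1 = (1.8000, -1.0000, 3.6000).
r_{22} = ‖u_2‖ = 4.1473.

r_{22} = 4.1473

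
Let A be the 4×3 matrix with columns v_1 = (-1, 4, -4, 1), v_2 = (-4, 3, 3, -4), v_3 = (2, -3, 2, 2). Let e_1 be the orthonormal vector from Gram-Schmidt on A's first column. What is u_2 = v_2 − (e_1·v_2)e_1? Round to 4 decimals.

v_1 = (-1, 4, -4, 1); ‖v_1‖ = 5.8310, so e_1 = (-0.1715, 0.6860, -0.6860, 0.1715).
e_1·v_2 = (-0.1715)·(-4) + 0.6860·3 + (-0.6860)·3 + 0.1715·(-4) = 0.0000.
u_2 = v_2 + 0.0000·e_1 = (-4.0000, 3.0000, 3.0000, -4.0000).

u_2 = (-4.0000, 3.0000, 3.0000, -4.0000)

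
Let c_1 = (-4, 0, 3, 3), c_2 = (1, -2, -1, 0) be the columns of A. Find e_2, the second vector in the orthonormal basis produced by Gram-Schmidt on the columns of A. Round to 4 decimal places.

e_2 = (0.0827, -0.9367, -0.1791, 0.2893)

e_1 = c_1/‖c_1‖ = (-4, 0, 3, 3)/5.8310 = (-0.6860, 0.0000, 0.5145, 0.5145).
r_{12} = e_1·c_2 = -1.2005.
u_2 = c_2 + 1.2005·e_1 = (0.1765, -2.0000, -0.3824, 0.6176).
‖u_2‖ = 2.1351, so e_2 = (0.0827, -0.9367, -0.1791, 0.2893).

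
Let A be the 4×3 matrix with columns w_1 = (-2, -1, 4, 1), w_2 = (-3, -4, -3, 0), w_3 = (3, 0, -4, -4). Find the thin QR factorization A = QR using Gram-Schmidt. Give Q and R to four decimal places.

w_1 = (-2, -1, 4, 1); ‖w_1‖ = 4.6904, so q_1 = (-0.4264, -0.2132, 0.8528, 0.2132).
q_1·w_2 = (-0.4264)·(-3) + (-0.2132)·(-4) + 0.8528·(-3) + 0.2132·0 = -0.4264.
u_2 = w_2 + 0.4264·q_1 = (-3.1818, -4.0909, -2.6364, 0.0909).
‖u_2‖ = 5.8153, so q_2 = (-0.5471, -0.7035, -0.4533, 0.0156).
q_1·w_3 = (-0.4264)·3 + (-0.2132)·0 + 0.8528·(-4) + 0.2132·(-4) = -5.5432; q_2·w_3 = (-0.5471)·3 + (-0.7035)·0 + (-0.4533)·(-4) + 0.0156·(-4) = 0.1094.
u_3 = w_3 + 5.5432·q_1 − 0.1094·q_2 = (0.6962, -1.1048, 0.7769, -2.8199).
‖u_3‖ = 3.2032, so q_3 = (0.2174, -0.3449, 0.2425, -0.8803).

Q = [[-0.4264, -0.5471, 0.2174], [-0.2132, -0.7035, -0.3449], [0.8528, -0.4533, 0.2425], [0.2132, 0.0156, -0.8803]], R = [[4.6904, -0.4264, -5.5432], [0.0000, 5.8153, 0.1094], [0.0000, 0.0000, 3.2032]]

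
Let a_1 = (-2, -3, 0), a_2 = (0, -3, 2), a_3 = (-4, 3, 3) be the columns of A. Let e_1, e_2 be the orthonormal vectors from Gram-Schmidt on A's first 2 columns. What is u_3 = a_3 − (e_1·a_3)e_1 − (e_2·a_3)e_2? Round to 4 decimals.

e_1 = a_1/‖a_1‖ = (-2, -3, 0)/3.6056 = (-0.5547, -0.8321, 0.0000).
r_{12} = e_1·a_2 = 2.4962.
u_2 = a_2 − 2.4962·e_1 = (1.3846, -0.9231, 2.0000).
‖u_2‖ = 2.6018, so e_2 = (0.5322, -0.3548, 0.7687).
r_{13} = e_1·a_3 = -0.2774; r_{23} = e_2·a_3 = -0.8870.
u_3 = a_3 + 0.2774·e_1 + 0.8870·e_2 = (-3.6818, 2.4545, 3.6818).

u_3 = (-3.6818, 2.4545, 3.6818)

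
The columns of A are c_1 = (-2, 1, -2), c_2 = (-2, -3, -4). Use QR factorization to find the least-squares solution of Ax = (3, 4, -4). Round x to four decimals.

x = (1.0667, -0.4000)

c_1 = (-2, 1, -2); ‖c_1‖ = 3.0000, so q_1 = (-0.6667, 0.3333, -0.6667).
q_1·c_2 = (-0.6667)·(-2) + 0.3333·(-3) + (-0.6667)·(-4) = 3.0000.
u_2 = c_2 − 3.0000·q_1 = (0.0000, -4.0000, -2.0000).
‖u_2‖ = 4.4721, so q_2 = (0.0000, -0.8944, -0.4472).
Qᵀb = (2.0000, -1.7889).
Back-substitute: x_2 = -1.7889/4.4721 = -0.4000.
x_1 = (2.0000 − 3.0000·(-0.4000))/3.0000 = 1.0667.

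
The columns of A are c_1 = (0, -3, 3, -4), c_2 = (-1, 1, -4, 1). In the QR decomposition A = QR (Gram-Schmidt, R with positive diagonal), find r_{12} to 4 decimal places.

r_{12} = -3.2585

c_1 = (0, -3, 3, -4); ‖c_1‖ = 5.8310, so q_1 = (0.0000, -0.5145, 0.5145, -0.6860).
r_{12} = q_1·c_2 = -3.2585.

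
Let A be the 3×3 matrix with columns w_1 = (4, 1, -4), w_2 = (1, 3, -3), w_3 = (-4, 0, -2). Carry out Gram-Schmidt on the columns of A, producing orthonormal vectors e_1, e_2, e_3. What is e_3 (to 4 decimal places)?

e_3 = (-0.5518, -0.4905, -0.6745)

e_1 = w_1/‖w_1‖ = (4, 1, -4)/5.7446 = (0.6963, 0.1741, -0.6963).
r_{12} = e_1·w_2 = 3.3075.
u_2 = w_2 − 3.3075·e_1 = (-1.3030, 2.4242, -0.6970).
‖u_2‖ = 2.8391, so e_2 = (-0.4590, 0.8539, -0.2455).
r_{13} = e_1·w_3 = -1.3926; r_{23} = e_2·w_3 = 2.3268.
u_3 = w_3 + 1.3926·e_1 − 2.3268·e_2 = (-1.9624, -1.7444, -2.3985).
‖u_3‖ = 3.5562, so e_3 = (-0.5518, -0.4905, -0.6745).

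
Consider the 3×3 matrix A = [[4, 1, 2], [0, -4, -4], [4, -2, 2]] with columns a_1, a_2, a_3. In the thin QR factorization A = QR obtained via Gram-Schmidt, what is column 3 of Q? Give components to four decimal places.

e_3 = (-0.6247, -0.4685, 0.6247)

a_1 = (4, 0, 4); ‖a_1‖ = 5.6569, so e_1 = (0.7071, 0.0000, 0.7071).
e_1·a_2 = 0.7071·1 + 0.0000·(-4) + 0.7071·(-2) = -0.7071.
u_2 = a_2 + 0.7071·e_1 = (1.5000, -4.0000, -1.5000).
‖u_2‖ = 4.5277, so e_2 = (0.3313, -0.8835, -0.3313).
e_1·a_3 = 0.7071·2 + 0.0000·(-4) + 0.7071·2 = 2.8284; e_2·a_3 = 0.3313·2 + (-0.8835)·(-4) + (-0.3313)·2 = 3.5338.
u_3 = a_3 − 2.8284·e_1 − 3.5338·e_2 = (-1.1707, -0.8780, 1.1707).
‖u_3‖ = 1.8741, so e_3 = (-0.6247, -0.4685, 0.6247).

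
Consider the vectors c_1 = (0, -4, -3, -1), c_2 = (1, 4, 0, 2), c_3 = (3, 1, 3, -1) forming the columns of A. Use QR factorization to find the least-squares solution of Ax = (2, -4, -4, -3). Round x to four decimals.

x = (1.7468, 0.4026, 0.5974)

c_1 = (0, -4, -3, -1); ‖c_1‖ = 5.0990, so q_1 = (0.0000, -0.7845, -0.5883, -0.1961).
q_1·c_2 = 0.0000·1 + (-0.7845)·4 + (-0.5883)·0 + (-0.1961)·2 = -3.5301.
u_2 = c_2 + 3.5301·q_1 = (1.0000, 1.2308, -2.0769, 1.3077).
‖u_2‖ = 2.9221, so q_2 = (0.3422, 0.4212, -0.7108, 0.4475).
q_1·c_3 = 0.0000·3 + (-0.7845)·1 + (-0.5883)·3 + (-0.1961)·(-1) = -2.3534; q_2·c_3 = 0.3422·3 + 0.4212·1 + (-0.7108)·3 + 0.4475·(-1) = -1.1320.
u_3 = c_3 + 2.3534·q_1 + 1.1320·q_2 = (3.3874, -0.3694, 0.8108, -0.9550).
‖u_3‖ = 3.6305, so q_3 = (0.9330, -0.1017, 0.2233, -0.2630).
Qᵀb = (6.0796, 0.5002, 2.1688).
Back-substitute: x_3 = 2.1688/3.6305 = 0.5974.
x_2 = (0.5002 + 1.1320·0.5974)/2.9221 = 0.4026.
x_1 = (6.0796 + 3.5301·0.4026 + 2.3534·0.5974)/5.0990 = 1.7468.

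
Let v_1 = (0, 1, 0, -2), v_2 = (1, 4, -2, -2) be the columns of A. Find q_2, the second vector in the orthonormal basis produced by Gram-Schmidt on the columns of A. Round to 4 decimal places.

q_2 = (0.2863, 0.6871, -0.5726, 0.3436)

v_1 = (0, 1, 0, -2); ‖v_1‖ = 2.2361, so q_1 = (0.0000, 0.4472, 0.0000, -0.8944).
q_1·v_2 = 0.0000·1 + 0.4472·4 + 0.0000·(-2) + (-0.8944)·(-2) = 3.5777.
u_2 = v_2 − 3.5777·q_1 = (1.0000, 2.4000, -2.0000, 1.2000).
‖u_2‖ = 3.4928, so q_2 = (0.2863, 0.6871, -0.5726, 0.3436).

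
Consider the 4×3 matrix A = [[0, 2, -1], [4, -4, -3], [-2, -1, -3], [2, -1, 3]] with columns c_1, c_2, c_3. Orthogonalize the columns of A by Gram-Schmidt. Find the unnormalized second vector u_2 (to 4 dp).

u_2 = (2.0000, -1.3333, -2.3333, 0.3333)

c_1 = (0, 4, -2, 2); ‖c_1‖ = 4.8990, so e_1 = (0.0000, 0.8165, -0.4082, 0.4082).
e_1·c_2 = 0.0000·2 + 0.8165·(-4) + (-0.4082)·(-1) + 0.4082·(-1) = -3.2660.
u_2 = c_2 + 3.2660·e_1 = (2.0000, -1.3333, -2.3333, 0.3333).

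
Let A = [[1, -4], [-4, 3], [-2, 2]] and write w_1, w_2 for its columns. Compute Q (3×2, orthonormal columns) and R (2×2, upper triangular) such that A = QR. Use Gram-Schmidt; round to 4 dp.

w_1 = (1, -4, -2); ‖w_1‖ = 4.5826, so q_1 = (0.2182, -0.8729, -0.4364).
q_1·w_2 = 0.2182·(-4) + (-0.8729)·3 + (-0.4364)·2 = -4.3644.
u_2 = w_2 + 4.3644·q_1 = (-3.0476, -0.8095, 0.0952).
‖u_2‖ = 3.1547, so q_2 = (-0.9660, -0.2566, 0.0302).

Q = [[0.2182, -0.9660], [-0.8729, -0.2566], [-0.4364, 0.0302]], R = [[4.5826, -4.3644], [0.0000, 3.1547]]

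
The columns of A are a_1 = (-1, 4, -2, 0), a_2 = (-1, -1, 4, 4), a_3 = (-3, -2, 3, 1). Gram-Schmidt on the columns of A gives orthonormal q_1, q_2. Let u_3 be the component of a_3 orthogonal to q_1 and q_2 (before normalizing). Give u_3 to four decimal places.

a_1 = (-1, 4, -2, 0); ‖a_1‖ = 4.5826, so q_1 = (-0.2182, 0.8729, -0.4364, 0.0000).
q_1·a_2 = (-0.2182)·(-1) + 0.8729·(-1) + (-0.4364)·4 + 0.0000·4 = -2.4004.
u_2 = a_2 + 2.4004·q_1 = (-1.5238, 1.0952, 2.9524, 4.0000).
‖u_2‖ = 5.3140, so q_2 = (-0.2868, 0.2061, 0.5556, 0.7527).
q_1·a_3 = (-0.2182)·(-3) + 0.8729·(-2) + (-0.4364)·3 + 0.0000·1 = -2.4004; q_2·a_3 = (-0.2868)·(-3) + 0.2061·(-2) + 0.5556·3 + 0.7527·1 = 2.8676.
u_3 = a_3 + 2.4004·q_1 − 2.8676·q_2 = (-2.7015, -0.4958, 0.3592, -1.1585).

u_3 = (-2.7015, -0.4958, 0.3592, -1.1585)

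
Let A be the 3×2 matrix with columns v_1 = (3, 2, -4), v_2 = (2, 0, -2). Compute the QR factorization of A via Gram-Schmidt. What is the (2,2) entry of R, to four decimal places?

q_1 = v_1/‖v_1‖ = (3, 2, -4)/5.3852 = (0.5571, 0.3714, -0.7428).
r_{12} = q_1·v_2 = 2.5997.
u_2 = v_2 − 2.5997·q_1 = (0.5517, -0.9655, -0.0690).
r_{22} = ‖u_2‖ = 1.1142.

r_{22} = 1.1142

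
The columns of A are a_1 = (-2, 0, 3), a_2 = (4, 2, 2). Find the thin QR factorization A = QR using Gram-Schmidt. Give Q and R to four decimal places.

Q = [[-0.5547, 0.7586], [0.0000, 0.4109], [0.8321, 0.5057]], R = [[3.6056, -0.5547], [0.0000, 4.8675]]

a_1 = (-2, 0, 3); ‖a_1‖ = 3.6056, so e_1 = (-0.5547, 0.0000, 0.8321).
e_1·a_2 = (-0.5547)·4 + 0.0000·2 + 0.8321·2 = -0.5547.
u_2 = a_2 + 0.5547·e_1 = (3.6923, 2.0000, 2.4615).
‖u_2‖ = 4.8675, so e_2 = (0.7586, 0.4109, 0.5057).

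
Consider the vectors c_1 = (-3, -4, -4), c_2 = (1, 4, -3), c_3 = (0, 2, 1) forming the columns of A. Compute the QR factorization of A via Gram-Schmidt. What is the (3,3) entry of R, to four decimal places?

r_{33} = 1.0662

c_1 = (-3, -4, -4); ‖c_1‖ = 6.4031, so e_1 = (-0.4685, -0.6247, -0.6247).
e_1·c_2 = (-0.4685)·1 + (-0.6247)·4 + (-0.6247)·(-3) = -1.0932.
u_2 = c_2 + 1.0932·e_1 = (0.4878, 3.3171, -3.6829).
‖u_2‖ = 4.9804, so e_2 = (0.0979, 0.6660, -0.7395).
e_1·c_3 = (-0.4685)·0 + (-0.6247)·2 + (-0.6247)·1 = -1.8741; e_2·c_3 = 0.0979·0 + 0.6660·2 + (-0.7395)·1 = 0.5926.
u_3 = c_3 + 1.8741·e_1 − 0.5926·e_2 = (-0.9361, 0.4346, 0.2675).
r_{33} = ‖u_3‖ = 1.0662.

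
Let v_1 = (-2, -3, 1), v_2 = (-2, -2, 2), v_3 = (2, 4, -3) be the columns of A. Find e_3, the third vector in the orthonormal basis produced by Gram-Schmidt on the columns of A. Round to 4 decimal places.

e_3 = (-0.8165, 0.4082, -0.4082)

v_1 = (-2, -3, 1); ‖v_1‖ = 3.7417, so e_1 = (-0.5345, -0.8018, 0.2673).
e_1·v_2 = (-0.5345)·(-2) + (-0.8018)·(-2) + 0.2673·2 = 3.2071.
u_2 = v_2 − 3.2071·e_1 = (-0.2857, 0.5714, 1.1429).
‖u_2‖ = 1.3093, so e_2 = (-0.2182, 0.4364, 0.8729).
e_1·v_3 = (-0.5345)·2 + (-0.8018)·4 + 0.2673·(-3) = -5.0780; e_2·v_3 = (-0.2182)·2 + 0.4364·4 + 0.8729·(-3) = -1.3093.
u_3 = v_3 + 5.0780·e_1 + 1.3093·e_2 = (-1.0000, 0.5000, -0.5000).
‖u_3‖ = 1.2247, so e_3 = (-0.8165, 0.4082, -0.4082).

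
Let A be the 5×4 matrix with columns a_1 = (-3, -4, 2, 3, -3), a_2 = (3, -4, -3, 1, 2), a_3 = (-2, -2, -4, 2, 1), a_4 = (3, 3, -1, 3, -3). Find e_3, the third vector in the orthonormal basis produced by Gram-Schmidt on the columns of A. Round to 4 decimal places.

e_3 = (-0.6453, 0.1707, -0.6971, 0.2071, 0.1600)

a_1 = (-3, -4, 2, 3, -3); ‖a_1‖ = 6.8557, so e_1 = (-0.4376, -0.5835, 0.2917, 0.4376, -0.4376).
e_1·a_2 = (-0.4376)·3 + (-0.5835)·(-4) + 0.2917·(-3) + 0.4376·1 + (-0.4376)·2 = -0.2917.
u_2 = a_2 + 0.2917·e_1 = (2.8723, -4.1702, -2.9149, 1.1277, 1.8723).
‖u_2‖ = 6.2382, so e_2 = (0.4604, -0.6685, -0.4673, 0.1808, 0.3001).
e_1·a_3 = (-0.4376)·(-2) + (-0.5835)·(-2) + 0.2917·(-4) + 0.4376·2 + (-0.4376)·1 = 1.3128; e_2·a_3 = 0.4604·(-2) + (-0.6685)·(-2) + (-0.4673)·(-4) + 0.1808·2 + 0.3001·1 = 2.9468.
u_3 = a_3 − 1.3128·e_1 − 2.9468·e_2 = (-2.7824, 0.7359, -3.0060, 0.8928, 0.6900).
‖u_3‖ = 4.3119, so e_3 = (-0.6453, 0.1707, -0.6971, 0.2071, 0.1600).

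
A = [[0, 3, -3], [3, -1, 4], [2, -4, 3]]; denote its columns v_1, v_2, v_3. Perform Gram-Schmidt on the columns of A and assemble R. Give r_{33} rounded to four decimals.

v_1 = (0, 3, 2); ‖v_1‖ = 3.6056, so e_1 = (0.0000, 0.8321, 0.5547).
e_1·v_2 = 0.0000·3 + 0.8321·(-1) + 0.5547·(-4) = -3.0509.
u_2 = v_2 + 3.0509·e_1 = (3.0000, 1.5385, -2.3077).
‖u_2‖ = 4.0856, so e_2 = (0.7343, 0.3766, -0.5648).
e_1·v_3 = 0.0000·(-3) + 0.8321·4 + 0.5547·3 = 4.9923; e_2·v_3 = 0.7343·(-3) + 0.3766·4 + (-0.5648)·3 = -2.3911.
u_3 = v_3 − 4.9923·e_1 + 2.3911·e_2 = (-1.2442, 0.7465, -1.1198).
r_{33} = ‖u_3‖ = 1.8329.

r_{33} = 1.8329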